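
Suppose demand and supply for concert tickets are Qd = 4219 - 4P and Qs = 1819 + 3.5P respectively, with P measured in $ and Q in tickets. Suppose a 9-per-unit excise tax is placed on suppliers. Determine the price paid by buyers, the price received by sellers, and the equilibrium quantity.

With a tax of 9 on suppliers, they supply based on the net price P_s = P_b - 9, so Qs = 1787.5 + 3.5P_b.
Equate demand and the shifted supply: 4219 - 4P_b = 1787.5 + 3.5P_b, giving 7.5P_b = 2431.5, so P_b = 324.2.
Then P_s = 324.2 - 9 = 315.2 and Q = 4219 - 4(324.2) = 2922.2.

P_b = 324.2, P_s = 315.2, Q = 2922.2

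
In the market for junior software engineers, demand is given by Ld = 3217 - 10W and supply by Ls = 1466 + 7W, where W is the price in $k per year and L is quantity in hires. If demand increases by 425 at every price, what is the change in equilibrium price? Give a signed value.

ΔW = 25

Set Ld = Ls: 3217 - 10W = 1466 + 7W, so 1751 = 17W and W* = 103.
Plugging W* into demand: L* = 3217 - 10(103) = 2187.
After the shift, demand is Ld = 3642 - 10W.
New equilibrium: 2176 = 17W, so W = 128 and L = 2362.
ΔW = 128 - 103 = 25.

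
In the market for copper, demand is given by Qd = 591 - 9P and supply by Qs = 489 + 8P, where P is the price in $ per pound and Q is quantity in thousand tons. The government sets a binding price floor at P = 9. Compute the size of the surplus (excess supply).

Surplus = 51

Evaluating both curves at the floor price 9 gives Qd = 510, Qs = 561.
Surplus = Qs - Qd = 561 - 510 = 51.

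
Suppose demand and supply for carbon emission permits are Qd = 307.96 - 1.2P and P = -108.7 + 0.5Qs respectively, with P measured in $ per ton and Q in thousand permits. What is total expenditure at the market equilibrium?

In direct form, Qs = 217.4 + 2P.
At equilibrium Qd = Qs, so 307.96 - 1.2P = 217.4 + 2P; collecting terms, 90.56 = 3.2P and P* = 28.3.
Then Q* = 307.96 - 1.2(28.3) = 274.
Total expenditure = P* × Q* = 28.3 × 274 = 7754.2.

Total expenditure = 7754.2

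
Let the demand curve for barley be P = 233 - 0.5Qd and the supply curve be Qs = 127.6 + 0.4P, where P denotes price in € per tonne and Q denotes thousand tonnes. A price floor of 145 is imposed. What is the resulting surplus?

In direct form, Qd = 466 - 2P.
With P fixed at 145, quantity demanded is 176 and quantity supplied is 185.6.
Surplus = Qs - Qd = 185.6 - 176 = 9.6.

Surplus = 9.6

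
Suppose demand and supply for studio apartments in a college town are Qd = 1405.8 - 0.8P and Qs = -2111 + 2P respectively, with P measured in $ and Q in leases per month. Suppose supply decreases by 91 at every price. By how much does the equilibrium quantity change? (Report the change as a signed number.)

Set Qd = Qs: 1405.8 - 0.8P = -2111 + 2P, so 3516.8 = 2.8P and P* = 1256.
From the demand curve, Q* = 1405.8 - 0.8(1256) = 401.
After the shift, supply is Qs = -2202 + 2P.
Re-solving, 2.8P = 3607.8 gives P = 1288.5 and Q = 375.
ΔQ = 375 - 401 = -26.

ΔQ = -26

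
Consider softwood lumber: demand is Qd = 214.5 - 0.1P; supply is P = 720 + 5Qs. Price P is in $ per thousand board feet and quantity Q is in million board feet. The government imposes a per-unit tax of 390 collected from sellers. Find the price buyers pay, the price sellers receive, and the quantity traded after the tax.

Rewriting in direct form: Qs = -144 + 0.2P.
With a tax of 390 on sellers, they supply based on the net price P_s = P_b - 390, so Qs = -222 + 0.2P_b.
Market clearing requires 214.5 - 0.1P_b = -222 + 0.2P_b; hence 436.5 = 0.3P_b and P_b = 1455.
So P_s = 1065 and the quantity traded is Q = 214.5 - 0.1(1455) = 69.

P_b = 1455, P_s = 1065, Q = 69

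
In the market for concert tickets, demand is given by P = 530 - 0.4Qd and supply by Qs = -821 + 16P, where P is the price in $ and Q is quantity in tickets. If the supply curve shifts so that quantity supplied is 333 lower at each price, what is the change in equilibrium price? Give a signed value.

Rewriting in direct form: Qd = 1325 - 2.5P.
Set Qd = Qs: 1325 - 2.5P = -821 + 16P, so 2146 = 18.5P and P* = 116.
Substitute back: Q* = 1325 - 2.5(116) = 1035.
After the shift, supply is Qs = -1154 + 16P.
New equilibrium: 2479 = 18.5P, so P = 134 and Q = 990.
ΔP = 134 - 116 = 18.

ΔP = 18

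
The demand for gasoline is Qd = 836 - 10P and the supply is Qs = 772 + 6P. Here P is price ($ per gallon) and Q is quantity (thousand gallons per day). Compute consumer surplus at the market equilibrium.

Consumer surplus = 31680.8

Equating demand and supply, 836 - 10P = 772 + 6P gives 16P = 64, so P* = 4.
Substitute back: Q* = 836 - 10(4) = 796.
Demand choke price (Qd = 0): P = 836/10 = 83.6. Consumer surplus = ½ × (83.6 - 4) × 796 = 31680.8.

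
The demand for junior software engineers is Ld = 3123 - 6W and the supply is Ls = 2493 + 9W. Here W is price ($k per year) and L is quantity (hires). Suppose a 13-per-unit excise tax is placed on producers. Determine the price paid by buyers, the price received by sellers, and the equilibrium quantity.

W_b = 49.8, W_s = 36.8, L = 2824.2

The tax drives a wedge W_b - W_s = 13. Substituting W_s = W_b - 13 into supply: Ls = 2376 + 9W_b.
Set Ld = Ls: 3123 - 6W_b = 2376 + 9W_b, so 747 = 15W_b and W_b = 49.8.
Then W_s = 49.8 - 13 = 36.8 and L = 3123 - 6(49.8) = 2824.2.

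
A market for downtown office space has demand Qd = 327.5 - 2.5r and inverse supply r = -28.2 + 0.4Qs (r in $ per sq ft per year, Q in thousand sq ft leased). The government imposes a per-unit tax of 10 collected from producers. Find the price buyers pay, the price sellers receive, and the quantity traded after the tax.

Solving each curve for Q: Qs = 70.5 + 2.5r.
With a tax of 10 on producers, they supply based on the net price r_s = r_b - 10, so Qs = 45.5 + 2.5r_b.
Set Qd = Qs: 327.5 - 2.5r_b = 45.5 + 2.5r_b, so 282 = 5r_b and r_b = 56.4.
Then r_s = 56.4 - 10 = 46.4 and Q = 327.5 - 2.5(56.4) = 186.5.

r_b = 56.4, r_s = 46.4, Q = 186.5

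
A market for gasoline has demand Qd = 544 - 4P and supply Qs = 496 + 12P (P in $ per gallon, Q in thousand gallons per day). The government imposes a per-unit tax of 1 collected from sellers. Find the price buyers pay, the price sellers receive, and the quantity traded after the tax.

Sellers keep P_s = P_b - 1 per unit, so supply in terms of the buyer price is Qs = 484 + 12P_b.
Equate demand and the shifted supply: 544 - 4P_b = 484 + 12P_b, giving 16P_b = 60, so P_b = 3.75.
Then P_s = 3.75 - 1 = 2.75 and Q = 544 - 4(3.75) = 529.

P_b = 3.75, P_s = 2.75, Q = 529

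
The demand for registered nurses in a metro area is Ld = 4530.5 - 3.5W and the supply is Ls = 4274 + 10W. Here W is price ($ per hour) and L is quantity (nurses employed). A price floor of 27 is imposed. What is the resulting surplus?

With W fixed at 27, quantity demanded is 4436 and quantity supplied is 4544.
Surplus = Ls - Ld = 4544 - 4436 = 108.

Surplus = 108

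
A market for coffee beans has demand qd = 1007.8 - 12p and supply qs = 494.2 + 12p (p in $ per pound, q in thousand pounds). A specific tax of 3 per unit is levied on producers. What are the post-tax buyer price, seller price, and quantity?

p_b = 22.9, p_s = 19.9, q = 733

The tax drives a wedge p_b - p_s = 3. Substituting p_s = p_b - 3 into supply: qs = 458.2 + 12p_b.
Equate demand and the shifted supply: 1007.8 - 12p_b = 458.2 + 12p_b, giving 24p_b = 549.6, so p_b = 22.9.
So p_s = 19.9 and the quantity traded is q = 1007.8 - 12(22.9) = 733.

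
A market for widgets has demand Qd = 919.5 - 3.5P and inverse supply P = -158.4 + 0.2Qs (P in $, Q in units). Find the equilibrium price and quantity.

P* = 15, Q* = 867

Inverting to quantity form: Qs = 792 + 5P.
Equating demand and supply, 919.5 - 3.5P = 792 + 5P gives 8.5P = 127.5, so P* = 15.
Plugging P* into demand: Q* = 919.5 - 3.5(15) = 867.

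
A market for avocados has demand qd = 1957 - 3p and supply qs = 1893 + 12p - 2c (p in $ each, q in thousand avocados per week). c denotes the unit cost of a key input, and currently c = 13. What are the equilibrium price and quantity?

p* = 6, q* = 1939

With c = 13, supply is qs = 1867 + 12p.
At equilibrium qd = qs, so 1957 - 3p = 1867 + 12p; collecting terms, 90 = 15p and p* = 6.
From the demand curve, q* = 1957 - 3(6) = 1939.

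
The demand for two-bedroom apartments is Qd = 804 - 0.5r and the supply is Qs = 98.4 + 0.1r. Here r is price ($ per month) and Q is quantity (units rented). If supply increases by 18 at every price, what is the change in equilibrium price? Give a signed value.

Equating demand and supply, 804 - 0.5r = 98.4 + 0.1r gives 0.6r = 705.6, so r* = 1176.
Then Q* = 804 - 0.5(1176) = 216.
After the shift, supply is Qs = 116.4 + 0.1r.
The new intersection has 687.6 = 0.6r, i.e. r = 1146, Q = 231.
Δr = 1146 - 1176 = -30.

Δr = -30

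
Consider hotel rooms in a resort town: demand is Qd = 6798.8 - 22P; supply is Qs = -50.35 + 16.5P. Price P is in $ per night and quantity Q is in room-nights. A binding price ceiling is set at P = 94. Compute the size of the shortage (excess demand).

Shortage = 3230.15

At P = 94: Qd = 4730.8 and Qs = 1500.65.
Shortage = Qd - Qs = 4730.8 - 1500.65 = 3230.15.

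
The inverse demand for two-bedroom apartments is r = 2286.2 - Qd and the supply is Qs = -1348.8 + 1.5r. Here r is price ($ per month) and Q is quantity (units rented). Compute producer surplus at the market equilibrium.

Solving each curve for Q: Qd = 2286.2 - r.
Equating demand and supply, 2286.2 - r = -1348.8 + 1.5r gives 2.5r = 3635, so r* = 1454.
Then Q* = 2286.2 - 1454 = 832.2.
Supply choke price (Qs = 0): r = 899.2. Producer surplus = ½ × (1454 - 899.2) × 832.2 = 230852.28.

Producer surplus = 230852.28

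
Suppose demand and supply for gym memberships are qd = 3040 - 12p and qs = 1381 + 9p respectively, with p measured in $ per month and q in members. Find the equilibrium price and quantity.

p* = 79, q* = 2092

The market clears where 3040 - 12p = 1381 + 9p. Rearranging, 21p = 1659, hence p* = 79.
Substitute back: q* = 3040 - 12(79) = 2092.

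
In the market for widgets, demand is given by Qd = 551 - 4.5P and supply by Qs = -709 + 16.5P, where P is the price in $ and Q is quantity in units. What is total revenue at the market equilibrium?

The market clears where 551 - 4.5P = -709 + 16.5P. Rearranging, 21P = 1260, hence P* = 60.
Plugging P* into demand: Q* = 551 - 4.5(60) = 281.
Total revenue = P* × Q* = 60 × 281 = 16860.

Total revenue = 16860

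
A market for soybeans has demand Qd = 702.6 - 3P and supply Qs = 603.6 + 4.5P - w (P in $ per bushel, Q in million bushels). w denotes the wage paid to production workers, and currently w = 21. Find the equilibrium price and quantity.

P* = 16, Q* = 654.6

With w = 21, supply is Qs = 582.6 + 4.5P.
Set Qd = Qs: 702.6 - 3P = 582.6 + 4.5P, so 120 = 7.5P and P* = 16.
From the demand curve, Q* = 702.6 - 3(16) = 654.6.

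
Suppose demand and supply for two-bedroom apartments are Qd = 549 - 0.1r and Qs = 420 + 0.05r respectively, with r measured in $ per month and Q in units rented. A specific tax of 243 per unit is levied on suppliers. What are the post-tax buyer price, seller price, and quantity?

Suppliers keep r_s = r_b - 243 per unit, so supply in terms of the buyer price is Qs = 407.85 + 0.05r_b.
Set Qd = Qs: 549 - 0.1r_b = 407.85 + 0.05r_b, so 141.15 = 0.15r_b and r_b = 941.
Then r_s = 941 - 243 = 698 and Q = 549 - 0.1(941) = 454.9.

r_b = 941, r_s = 698, Q = 454.9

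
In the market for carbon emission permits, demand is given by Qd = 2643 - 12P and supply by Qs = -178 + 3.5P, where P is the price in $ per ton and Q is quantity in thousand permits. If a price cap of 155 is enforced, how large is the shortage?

With P fixed at 155, quantity demanded is 783 and quantity supplied is 364.5.
Shortage = Qd - Qs = 783 - 364.5 = 418.5.

Shortage = 418.5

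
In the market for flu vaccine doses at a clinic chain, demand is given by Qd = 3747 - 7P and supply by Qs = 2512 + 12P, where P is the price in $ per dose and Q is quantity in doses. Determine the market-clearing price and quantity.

P* = 65, Q* = 3292

The market clears where 3747 - 7P = 2512 + 12P. Rearranging, 19P = 1235, hence P* = 65.
Plugging P* into demand: Q* = 3747 - 7(65) = 3292.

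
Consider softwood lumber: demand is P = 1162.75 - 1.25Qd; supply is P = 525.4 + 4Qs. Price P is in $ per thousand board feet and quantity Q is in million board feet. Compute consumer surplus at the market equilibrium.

Rewriting in direct form: Qd = 930.2 - 0.8P and Qs = -131.35 + 0.25P.
The market clears where 930.2 - 0.8P = -131.35 + 0.25P. Rearranging, 1.05P = 1061.55, hence P* = 1011.
From the demand curve, Q* = 930.2 - 0.8(1011) = 121.4.
Demand choke price (Qd = 0): P = 930.2/0.8 = 1162.75. Consumer surplus = ½ × (1162.75 - 1011) × 121.4 = 9211.225.

Consumer surplus = 9211.225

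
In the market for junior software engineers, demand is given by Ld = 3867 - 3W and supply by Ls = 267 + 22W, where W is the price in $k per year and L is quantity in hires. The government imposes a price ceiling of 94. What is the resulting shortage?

Shortage = 1250

Evaluating both curves at the ceiling price 94 gives Ld = 3585, Ls = 2335.
Shortage = Ld - Ls = 3585 - 2335 = 1250.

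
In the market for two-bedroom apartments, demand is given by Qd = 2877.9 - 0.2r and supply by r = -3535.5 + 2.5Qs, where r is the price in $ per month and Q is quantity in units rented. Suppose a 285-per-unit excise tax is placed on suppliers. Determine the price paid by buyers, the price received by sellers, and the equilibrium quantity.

r_b = 2629.5, r_s = 2344.5, Q = 2352

In direct form, Qs = 1414.2 + 0.4r.
The tax drives a wedge r_b - r_s = 285. Substituting r_s = r_b - 285 into supply: Qs = 1300.2 + 0.4r_b.
Market clearing requires 2877.9 - 0.2r_b = 1300.2 + 0.4r_b; hence 1577.7 = 0.6r_b and r_b = 2629.5.
So r_s = 2344.5 and the quantity traded is Q = 2877.9 - 0.2(2629.5) = 2352.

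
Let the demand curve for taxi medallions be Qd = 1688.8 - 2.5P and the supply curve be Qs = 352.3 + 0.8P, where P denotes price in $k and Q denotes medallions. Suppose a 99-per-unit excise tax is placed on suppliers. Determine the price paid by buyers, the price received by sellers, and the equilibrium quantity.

With a tax of 99 on suppliers, they supply based on the net price P_s = P_b - 99, so Qs = 273.1 + 0.8P_b.
Set Qd = Qs: 1688.8 - 2.5P_b = 273.1 + 0.8P_b, so 1415.7 = 3.3P_b and P_b = 429.
Then P_s = 429 - 99 = 330 and Q = 1688.8 - 2.5(429) = 616.3.

P_b = 429, P_s = 330, Q = 616.3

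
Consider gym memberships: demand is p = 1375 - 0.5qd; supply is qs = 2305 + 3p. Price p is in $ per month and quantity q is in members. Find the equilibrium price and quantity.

Inverting to quantity form: qd = 2750 - 2p.
At equilibrium qd = qs, so 2750 - 2p = 2305 + 3p; collecting terms, 445 = 5p and p* = 89.
Plugging p* into demand: q* = 2750 - 2(89) = 2572.

p* = 89, q* = 2572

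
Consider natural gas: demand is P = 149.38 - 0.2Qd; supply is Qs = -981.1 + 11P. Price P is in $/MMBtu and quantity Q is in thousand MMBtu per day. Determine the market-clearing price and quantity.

P* = 108, Q* = 206.9

Inverting to quantity form: Qd = 746.9 - 5P.
At equilibrium Qd = Qs, so 746.9 - 5P = -981.1 + 11P; collecting terms, 1728 = 16P and P* = 108.
Substitute back: Q* = 746.9 - 5(108) = 206.9.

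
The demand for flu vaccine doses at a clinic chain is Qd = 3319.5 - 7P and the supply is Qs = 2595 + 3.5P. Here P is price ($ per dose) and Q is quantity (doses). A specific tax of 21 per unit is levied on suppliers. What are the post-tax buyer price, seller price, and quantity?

The tax drives a wedge P_b - P_s = 21. Substituting P_s = P_b - 21 into supply: Qs = 2521.5 + 3.5P_b.
Market clearing requires 3319.5 - 7P_b = 2521.5 + 3.5P_b; hence 798 = 10.5P_b and P_b = 76.
Then P_s = 76 - 21 = 55 and Q = 3319.5 - 7(76) = 2787.5.

P_b = 76, P_s = 55, Q = 2787.5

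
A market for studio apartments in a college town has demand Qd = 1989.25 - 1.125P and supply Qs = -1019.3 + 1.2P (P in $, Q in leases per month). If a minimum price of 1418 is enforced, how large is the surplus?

At P = 1418: Qd = 394 and Qs = 682.3.
Surplus = Qs - Qd = 682.3 - 394 = 288.3.

Surplus = 288.3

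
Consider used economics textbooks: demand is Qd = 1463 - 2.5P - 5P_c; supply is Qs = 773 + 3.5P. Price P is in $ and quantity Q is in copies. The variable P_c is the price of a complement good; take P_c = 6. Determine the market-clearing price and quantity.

With P_c = 6, demand is Qd = 1433 - 2.5P.
Set Qd = Qs: 1433 - 2.5P = 773 + 3.5P, so 660 = 6P and P* = 110.
Substitute back: Q* = 1433 - 2.5(110) = 1158.

P* = 110, Q* = 1158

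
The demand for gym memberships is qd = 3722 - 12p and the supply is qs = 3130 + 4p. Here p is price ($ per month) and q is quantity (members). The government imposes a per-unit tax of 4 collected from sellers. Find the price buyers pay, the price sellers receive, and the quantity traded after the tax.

The tax drives a wedge p_b - p_s = 4. Substituting p_s = p_b - 4 into supply: qs = 3114 + 4p_b.
Market clearing requires 3722 - 12p_b = 3114 + 4p_b; hence 608 = 16p_b and p_b = 38.
So p_s = 34 and the quantity traded is q = 3722 - 12(38) = 3266.

p_b = 38, p_s = 34, q = 3266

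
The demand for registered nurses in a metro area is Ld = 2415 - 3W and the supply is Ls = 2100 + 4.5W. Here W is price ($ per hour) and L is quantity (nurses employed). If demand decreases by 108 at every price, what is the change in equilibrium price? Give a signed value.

ΔW = -14.4

Set Ld = Ls: 2415 - 3W = 2100 + 4.5W, so 315 = 7.5W and W* = 42.
Substitute back: L* = 2415 - 3(42) = 2289.
After the shift, demand is Ld = 2307 - 3W.
The new intersection has 207 = 7.5W, i.e. W = 27.6, L = 2224.2.
ΔW = 27.6 - 42 = -14.4.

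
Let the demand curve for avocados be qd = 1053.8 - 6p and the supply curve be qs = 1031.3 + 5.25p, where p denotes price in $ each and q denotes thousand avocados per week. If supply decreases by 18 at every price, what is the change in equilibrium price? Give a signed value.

The market clears where 1053.8 - 6p = 1031.3 + 5.25p. Rearranging, 11.25p = 22.5, hence p* = 2.
From the demand curve, q* = 1053.8 - 6(2) = 1041.8.
After the shift, supply is qs = 1013.3 + 5.25p.
The new intersection has 40.5 = 11.25p, i.e. p = 3.6, q = 1032.2.
Δp = 3.6 - 2 = 1.6.

Δp = 1.6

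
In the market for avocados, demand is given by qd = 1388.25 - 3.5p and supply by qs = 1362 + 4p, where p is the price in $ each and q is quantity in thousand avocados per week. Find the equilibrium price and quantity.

p* = 3.5, q* = 1376

Equating demand and supply, 1388.25 - 3.5p = 1362 + 4p gives 7.5p = 26.25, so p* = 3.5.
Then q* = 1388.25 - 3.5(3.5) = 1376.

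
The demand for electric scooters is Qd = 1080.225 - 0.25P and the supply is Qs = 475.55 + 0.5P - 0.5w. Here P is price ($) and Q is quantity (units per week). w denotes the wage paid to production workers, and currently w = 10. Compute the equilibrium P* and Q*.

With w = 10, supply is Qs = 470.55 + 0.5P.
The market clears where 1080.225 - 0.25P = 470.55 + 0.5P. Rearranging, 0.75P = 609.675, hence P* = 812.9.
From the demand curve, Q* = 1080.225 - 0.25(812.9) = 877.

P* = 812.9, Q* = 877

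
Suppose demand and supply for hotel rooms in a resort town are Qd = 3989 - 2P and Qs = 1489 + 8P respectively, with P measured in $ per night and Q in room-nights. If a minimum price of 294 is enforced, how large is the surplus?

Surplus = 440

With P fixed at 294, quantity demanded is 3401 and quantity supplied is 3841.
Surplus = Qs - Qd = 3841 - 3401 = 440.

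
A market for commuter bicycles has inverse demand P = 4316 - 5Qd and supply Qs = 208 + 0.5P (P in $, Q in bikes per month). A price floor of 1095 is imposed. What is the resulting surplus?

Rewriting in direct form: Qd = 863.2 - 0.2P.
With P fixed at 1095, quantity demanded is 644.2 and quantity supplied is 755.5.
Surplus = Qs - Qd = 755.5 - 644.2 = 111.3.

Surplus = 111.3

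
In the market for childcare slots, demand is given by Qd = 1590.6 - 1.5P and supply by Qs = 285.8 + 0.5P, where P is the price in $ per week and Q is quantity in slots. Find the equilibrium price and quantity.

P* = 652.4, Q* = 612

Set Qd = Qs: 1590.6 - 1.5P = 285.8 + 0.5P, so 1304.8 = 2P and P* = 652.4.
Then Q* = 1590.6 - 1.5(652.4) = 612.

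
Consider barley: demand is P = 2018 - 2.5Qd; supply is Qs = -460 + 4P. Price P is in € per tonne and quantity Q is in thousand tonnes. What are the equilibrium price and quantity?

P* = 288, Q* = 692

Inverting to quantity form: Qd = 807.2 - 0.4P.
Equating demand and supply, 807.2 - 0.4P = -460 + 4P gives 4.4P = 1267.2, so P* = 288.
Plugging P* into demand: Q* = 807.2 - 0.4(288) = 692.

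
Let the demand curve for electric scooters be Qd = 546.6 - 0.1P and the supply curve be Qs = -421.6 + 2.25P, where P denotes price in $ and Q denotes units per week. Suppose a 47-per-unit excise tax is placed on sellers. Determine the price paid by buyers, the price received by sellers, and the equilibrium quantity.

The tax drives a wedge P_b - P_s = 47. Substituting P_s = P_b - 47 into supply: Qs = -527.35 + 2.25P_b.
Equate demand and the shifted supply: 546.6 - 0.1P_b = -527.35 + 2.25P_b, giving 2.35P_b = 1073.95, so P_b = 457.
Then P_s = 457 - 47 = 410 and Q = 546.6 - 0.1(457) = 500.9.

P_b = 457, P_s = 410, Q = 500.9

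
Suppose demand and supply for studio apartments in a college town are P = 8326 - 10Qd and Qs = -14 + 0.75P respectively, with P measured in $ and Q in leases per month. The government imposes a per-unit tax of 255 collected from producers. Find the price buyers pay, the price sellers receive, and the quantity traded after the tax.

Rewriting in direct form: Qd = 832.6 - 0.1P.
The tax drives a wedge P_b - P_s = 255. Substituting P_s = P_b - 255 into supply: Qs = -205.25 + 0.75P_b.
Equate demand and the shifted supply: 832.6 - 0.1P_b = -205.25 + 0.75P_b, giving 0.85P_b = 1037.85, so P_b = 1221.
Then P_s = 1221 - 255 = 966 and Q = 832.6 - 0.1(1221) = 710.5.

P_b = 1221, P_s = 966, Q = 710.5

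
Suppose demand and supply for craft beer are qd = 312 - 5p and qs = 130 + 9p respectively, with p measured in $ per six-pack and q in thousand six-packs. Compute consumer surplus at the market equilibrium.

Consumer surplus = 6100.9

Set qd = qs: 312 - 5p = 130 + 9p, so 182 = 14p and p* = 13.
Then q* = 312 - 5(13) = 247.
Demand choke price (qd = 0): p = 312/5 = 62.4. Consumer surplus = ½ × (62.4 - 13) × 247 = 6100.9.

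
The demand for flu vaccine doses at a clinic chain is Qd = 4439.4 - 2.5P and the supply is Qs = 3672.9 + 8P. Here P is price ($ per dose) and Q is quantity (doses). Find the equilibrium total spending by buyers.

The market clears where 4439.4 - 2.5P = 3672.9 + 8P. Rearranging, 10.5P = 766.5, hence P* = 73.
Substitute back: Q* = 4439.4 - 2.5(73) = 4256.9.
Total spending by buyers = P* × Q* = 73 × 4256.9 = 310753.7.

Total spending by buyers = 310753.7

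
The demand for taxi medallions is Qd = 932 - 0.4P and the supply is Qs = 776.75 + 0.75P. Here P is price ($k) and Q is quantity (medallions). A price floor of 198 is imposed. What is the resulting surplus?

Evaluating both curves at the floor price 198 gives Qd = 852.8, Qs = 925.25.
Surplus = Qs - Qd = 925.25 - 852.8 = 72.45.

Surplus = 72.45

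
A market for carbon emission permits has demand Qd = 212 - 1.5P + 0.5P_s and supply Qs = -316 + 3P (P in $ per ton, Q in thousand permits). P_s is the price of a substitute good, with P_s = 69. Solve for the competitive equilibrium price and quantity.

With P_s = 69, demand is Qd = 246.5 - 1.5P.
At equilibrium Qd = Qs, so 246.5 - 1.5P = -316 + 3P; collecting terms, 562.5 = 4.5P and P* = 125.
Then Q* = 246.5 - 1.5(125) = 59.

P* = 125, Q* = 59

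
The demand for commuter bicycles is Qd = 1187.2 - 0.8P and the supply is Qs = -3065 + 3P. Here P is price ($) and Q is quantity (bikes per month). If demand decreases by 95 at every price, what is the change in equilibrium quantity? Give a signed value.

ΔQ = -75

At equilibrium Qd = Qs, so 1187.2 - 0.8P = -3065 + 3P; collecting terms, 4252.2 = 3.8P and P* = 1119.
Then Q* = 1187.2 - 0.8(1119) = 292.
After the shift, demand is Qd = 1092.2 - 0.8P.
Re-solving, 3.8P = 4157.2 gives P = 1094 and Q = 217.
ΔQ = 217 - 292 = -75.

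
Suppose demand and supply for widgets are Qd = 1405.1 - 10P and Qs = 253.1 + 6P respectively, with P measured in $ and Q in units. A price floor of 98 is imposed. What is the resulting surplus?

Evaluating both curves at the floor price 98 gives Qd = 425.1, Qs = 841.1.
Surplus = Qs - Qd = 841.1 - 425.1 = 416.

Surplus = 416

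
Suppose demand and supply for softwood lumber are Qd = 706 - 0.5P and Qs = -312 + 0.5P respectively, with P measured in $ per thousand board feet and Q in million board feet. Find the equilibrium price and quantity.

The market clears where 706 - 0.5P = -312 + 0.5P. Rearranging, P = 1018, hence P* = 1018.
Plugging P* into demand: Q* = 706 - 0.5(1018) = 197.

P* = 1018, Q* = 197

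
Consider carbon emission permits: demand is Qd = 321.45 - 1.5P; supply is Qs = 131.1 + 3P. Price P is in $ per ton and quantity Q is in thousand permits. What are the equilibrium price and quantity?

At equilibrium Qd = Qs, so 321.45 - 1.5P = 131.1 + 3P; collecting terms, 190.35 = 4.5P and P* = 42.3.
Substitute back: Q* = 321.45 - 1.5(42.3) = 258.

P* = 42.3, Q* = 258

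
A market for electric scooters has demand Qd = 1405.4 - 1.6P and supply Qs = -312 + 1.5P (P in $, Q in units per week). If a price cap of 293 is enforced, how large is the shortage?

Shortage = 809.1

Evaluating both curves at the ceiling price 293 gives Qd = 936.6, Qs = 127.5.
Shortage = Qd - Qs = 936.6 - 127.5 = 809.1.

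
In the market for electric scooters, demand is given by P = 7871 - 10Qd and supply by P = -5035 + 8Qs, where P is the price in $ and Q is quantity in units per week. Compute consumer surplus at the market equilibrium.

In direct form, Qd = 787.1 - 0.1P and Qs = 629.375 + 0.125P.
At equilibrium Qd = Qs, so 787.1 - 0.1P = 629.375 + 0.125P; collecting terms, 157.725 = 0.225P and P* = 701.
From the demand curve, Q* = 787.1 - 0.1(701) = 717.
Demand choke price (Qd = 0): P = 787.1/0.1 = 7871. Consumer surplus = ½ × (7871 - 701) × 717 = 2570445.

Consumer surplus = 2570445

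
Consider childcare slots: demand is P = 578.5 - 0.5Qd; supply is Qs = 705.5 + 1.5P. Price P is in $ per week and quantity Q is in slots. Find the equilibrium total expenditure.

Total expenditure = 115971

Rewriting in direct form: Qd = 1157 - 2P.
At equilibrium Qd = Qs, so 1157 - 2P = 705.5 + 1.5P; collecting terms, 451.5 = 3.5P and P* = 129.
Substitute back: Q* = 1157 - 2(129) = 899.
Total expenditure = P* × Q* = 129 × 899 = 115971.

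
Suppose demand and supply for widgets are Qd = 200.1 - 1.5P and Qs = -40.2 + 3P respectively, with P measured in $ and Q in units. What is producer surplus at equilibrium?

Producer surplus = 2400

Equating demand and supply, 200.1 - 1.5P = -40.2 + 3P gives 4.5P = 240.3, so P* = 53.4.
Substitute back: Q* = 200.1 - 1.5(53.4) = 120.
Supply choke price (Qs = 0): P = 13.4. Producer surplus = ½ × (53.4 - 13.4) × 120 = 2400.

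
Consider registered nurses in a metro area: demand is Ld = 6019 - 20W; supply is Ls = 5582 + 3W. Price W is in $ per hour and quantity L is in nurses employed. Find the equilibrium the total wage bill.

Set Ld = Ls: 6019 - 20W = 5582 + 3W, so 437 = 23W and W* = 19.
Plugging W* into demand: L* = 6019 - 20(19) = 5639.
The total wage bill = W* × L* = 19 × 5639 = 107141.

The total wage bill = 107141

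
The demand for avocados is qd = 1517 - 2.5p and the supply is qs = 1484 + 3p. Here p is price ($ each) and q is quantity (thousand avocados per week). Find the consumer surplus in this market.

Consumer surplus = 451200.8

At equilibrium qd = qs, so 1517 - 2.5p = 1484 + 3p; collecting terms, 33 = 5.5p and p* = 6.
Plugging p* into demand: q* = 1517 - 2.5(6) = 1502.
Demand choke price (qd = 0): p = 1517/2.5 = 606.8. Consumer surplus = ½ × (606.8 - 6) × 1502 = 451200.8.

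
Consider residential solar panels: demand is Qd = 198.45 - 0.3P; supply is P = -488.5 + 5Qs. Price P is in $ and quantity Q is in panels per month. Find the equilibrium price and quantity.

Solving each curve for Q: Qs = 97.7 + 0.2P.
At equilibrium Qd = Qs, so 198.45 - 0.3P = 97.7 + 0.2P; collecting terms, 100.75 = 0.5P and P* = 201.5.
From the demand curve, Q* = 198.45 - 0.3(201.5) = 138.

P* = 201.5, Q* = 138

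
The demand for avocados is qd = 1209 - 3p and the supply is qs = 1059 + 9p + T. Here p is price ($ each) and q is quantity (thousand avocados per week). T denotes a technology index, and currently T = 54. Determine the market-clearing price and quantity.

p* = 8, q* = 1185

With T = 54, supply is qs = 1113 + 9p.
Set qd = qs: 1209 - 3p = 1113 + 9p, so 96 = 12p and p* = 8.
From the demand curve, q* = 1209 - 3(8) = 1185.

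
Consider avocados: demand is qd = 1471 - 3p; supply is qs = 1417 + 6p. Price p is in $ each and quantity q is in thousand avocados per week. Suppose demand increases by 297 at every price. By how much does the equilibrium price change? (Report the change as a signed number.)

Δp = 33

At equilibrium qd = qs, so 1471 - 3p = 1417 + 6p; collecting terms, 54 = 9p and p* = 6.
Then q* = 1471 - 3(6) = 1453.
After the shift, demand is qd = 1768 - 3p.
The new intersection has 351 = 9p, i.e. p = 39, q = 1651.
Δp = 39 - 6 = 33.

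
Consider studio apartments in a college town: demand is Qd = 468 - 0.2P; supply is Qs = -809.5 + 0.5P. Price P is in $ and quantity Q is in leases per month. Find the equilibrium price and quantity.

P* = 1825, Q* = 103

Equating demand and supply, 468 - 0.2P = -809.5 + 0.5P gives 0.7P = 1277.5, so P* = 1825.
Substitute back: Q* = 468 - 0.2(1825) = 103.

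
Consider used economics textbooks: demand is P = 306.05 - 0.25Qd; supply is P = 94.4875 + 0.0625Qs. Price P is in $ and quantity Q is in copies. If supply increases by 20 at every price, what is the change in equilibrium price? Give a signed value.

Inverting to quantity form: Qd = 1224.2 - 4P and Qs = -1511.8 + 16P.
Equating demand and supply, 1224.2 - 4P = -1511.8 + 16P gives 20P = 2736, so P* = 136.8.
Plugging P* into demand: Q* = 1224.2 - 4(136.8) = 677.
After the shift, supply is Qs = -1491.8 + 16P.
Re-solving, 20P = 2716 gives P = 135.8 and Q = 681.
ΔP = 135.8 - 136.8 = -1.

ΔP = -1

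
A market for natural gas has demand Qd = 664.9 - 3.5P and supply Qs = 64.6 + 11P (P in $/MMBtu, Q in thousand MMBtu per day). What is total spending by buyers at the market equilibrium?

Set Qd = Qs: 664.9 - 3.5P = 64.6 + 11P, so 600.3 = 14.5P and P* = 41.4.
Plugging P* into demand: Q* = 664.9 - 3.5(41.4) = 520.
Total spending by buyers = P* × Q* = 41.4 × 520 = 21528.

Total spending by buyers = 21528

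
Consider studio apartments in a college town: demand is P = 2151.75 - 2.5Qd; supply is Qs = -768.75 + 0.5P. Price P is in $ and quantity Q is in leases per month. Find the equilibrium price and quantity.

P* = 1810.5, Q* = 136.5

Rewriting in direct form: Qd = 860.7 - 0.4P.
Set Qd = Qs: 860.7 - 0.4P = -768.75 + 0.5P, so 1629.45 = 0.9P and P* = 1810.5.
Then Q* = 860.7 - 0.4(1810.5) = 136.5.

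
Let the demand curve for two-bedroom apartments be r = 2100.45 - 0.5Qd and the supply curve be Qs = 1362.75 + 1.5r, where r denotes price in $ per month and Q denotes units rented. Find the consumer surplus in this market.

Consumer surplus = 1662939.2025

In direct form, Qd = 4200.9 - 2r.
Equating demand and supply, 4200.9 - 2r = 1362.75 + 1.5r gives 3.5r = 2838.15, so r* = 810.9.
Then Q* = 4200.9 - 2(810.9) = 2579.1.
Demand choke price (Qd = 0): r = 4200.9/2 = 2100.45. Consumer surplus = ½ × (2100.45 - 810.9) × 2579.1 = 1662939.2025.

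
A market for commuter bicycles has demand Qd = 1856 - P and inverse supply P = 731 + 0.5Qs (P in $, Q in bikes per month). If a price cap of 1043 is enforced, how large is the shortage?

Inverting to quantity form: Qs = -1462 + 2P.
With P fixed at 1043, quantity demanded is 813 and quantity supplied is 624.
Shortage = Qd - Qs = 813 - 624 = 189.

Shortage = 189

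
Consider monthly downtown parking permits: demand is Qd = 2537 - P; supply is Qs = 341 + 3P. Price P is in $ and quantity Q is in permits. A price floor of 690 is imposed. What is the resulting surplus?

At P = 690: Qd = 1847 and Qs = 2411.
Surplus = Qs - Qd = 2411 - 1847 = 564.

Surplus = 564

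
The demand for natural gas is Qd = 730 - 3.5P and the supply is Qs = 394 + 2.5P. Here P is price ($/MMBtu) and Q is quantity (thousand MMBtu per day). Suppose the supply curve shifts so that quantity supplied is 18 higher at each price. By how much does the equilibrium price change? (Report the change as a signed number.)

ΔP = -3

Set Qd = Qs: 730 - 3.5P = 394 + 2.5P, so 336 = 6P and P* = 56.
From the demand curve, Q* = 730 - 3.5(56) = 534.
After the shift, supply is Qs = 412 + 2.5P.
Re-solving, 6P = 318 gives P = 53 and Q = 544.5.
ΔP = 53 - 56 = -3.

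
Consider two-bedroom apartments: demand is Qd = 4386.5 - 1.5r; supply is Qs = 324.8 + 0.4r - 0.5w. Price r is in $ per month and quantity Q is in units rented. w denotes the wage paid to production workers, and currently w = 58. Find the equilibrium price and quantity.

With w = 58, supply is Qs = 295.8 + 0.4r.
At equilibrium Qd = Qs, so 4386.5 - 1.5r = 295.8 + 0.4r; collecting terms, 4090.7 = 1.9r and r* = 2153.
Substitute back: Q* = 4386.5 - 1.5(2153) = 1157.

r* = 2153, Q* = 1157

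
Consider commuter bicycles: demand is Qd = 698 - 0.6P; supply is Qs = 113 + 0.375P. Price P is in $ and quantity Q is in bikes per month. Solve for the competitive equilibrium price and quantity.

At equilibrium Qd = Qs, so 698 - 0.6P = 113 + 0.375P; collecting terms, 585 = 0.975P and P* = 600.
Then Q* = 698 - 0.6(600) = 338.

P* = 600, Q* = 338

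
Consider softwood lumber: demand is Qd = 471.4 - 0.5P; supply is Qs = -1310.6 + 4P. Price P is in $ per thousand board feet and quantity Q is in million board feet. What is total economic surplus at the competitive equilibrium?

The market clears where 471.4 - 0.5P = -1310.6 + 4P. Rearranging, 4.5P = 1782, hence P* = 396.
From the demand curve, Q* = 471.4 - 0.5(396) = 273.4.
Demand choke price = 942.8; supply choke price = 327.65. CS = ½(942.8 - 396)(273.4) = 74747.56; PS = ½(396 - 327.65)(273.4) = 9343.445. Total surplus = 84091.005.

Total surplus = 84091.005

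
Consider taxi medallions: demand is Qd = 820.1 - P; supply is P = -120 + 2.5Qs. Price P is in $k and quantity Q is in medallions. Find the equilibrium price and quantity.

In direct form, Qs = 48 + 0.4P.
Set Qd = Qs: 820.1 - P = 48 + 0.4P, so 772.1 = 1.4P and P* = 551.5.
Then Q* = 820.1 - 551.5 = 268.6.

P* = 551.5, Q* = 268.6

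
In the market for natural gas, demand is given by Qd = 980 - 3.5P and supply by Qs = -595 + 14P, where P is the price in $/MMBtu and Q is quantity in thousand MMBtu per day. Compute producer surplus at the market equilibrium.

Producer surplus = 15793.75

Set Qd = Qs: 980 - 3.5P = -595 + 14P, so 1575 = 17.5P and P* = 90.
Then Q* = 980 - 3.5(90) = 665.
Supply choke price (Qs = 0): P = 42.5. Producer surplus = ½ × (90 - 42.5) × 665 = 15793.75.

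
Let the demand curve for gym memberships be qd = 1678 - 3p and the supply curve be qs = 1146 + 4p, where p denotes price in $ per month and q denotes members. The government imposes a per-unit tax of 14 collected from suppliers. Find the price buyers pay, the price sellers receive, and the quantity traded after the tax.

p_b = 84, p_s = 70, q = 1426

With a tax of 14 on suppliers, they supply based on the net price p_s = p_b - 14, so qs = 1090 + 4p_b.
Equate demand and the shifted supply: 1678 - 3p_b = 1090 + 4p_b, giving 7p_b = 588, so p_b = 84.
So p_s = 70 and the quantity traded is q = 1678 - 3(84) = 1426.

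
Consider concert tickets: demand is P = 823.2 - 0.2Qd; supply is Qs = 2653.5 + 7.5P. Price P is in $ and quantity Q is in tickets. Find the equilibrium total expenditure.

Total expenditure = 413127

Inverting to quantity form: Qd = 4116 - 5P.
Equating demand and supply, 4116 - 5P = 2653.5 + 7.5P gives 12.5P = 1462.5, so P* = 117.
Plugging P* into demand: Q* = 4116 - 5(117) = 3531.
Total expenditure = P* × Q* = 117 × 3531 = 413127.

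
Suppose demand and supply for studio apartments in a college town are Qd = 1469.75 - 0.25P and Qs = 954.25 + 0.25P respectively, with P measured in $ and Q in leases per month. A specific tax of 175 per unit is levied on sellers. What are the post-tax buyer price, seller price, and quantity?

P_b = 1118.5, P_s = 943.5, Q = 1190.125

The tax drives a wedge P_b - P_s = 175. Substituting P_s = P_b - 175 into supply: Qs = 910.5 + 0.25P_b.
Set Qd = Qs: 1469.75 - 0.25P_b = 910.5 + 0.25P_b, so 559.25 = 0.5P_b and P_b = 1118.5.
Then P_s = 1118.5 - 175 = 943.5 and Q = 1469.75 - 0.25(1118.5) = 1190.125.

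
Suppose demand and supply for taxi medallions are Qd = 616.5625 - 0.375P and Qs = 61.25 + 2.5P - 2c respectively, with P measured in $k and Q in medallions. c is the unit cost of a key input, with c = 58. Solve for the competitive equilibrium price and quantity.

With c = 58, supply is Qs = -54.75 + 2.5P.
Set Qd = Qs: 616.5625 - 0.375P = -54.75 + 2.5P, so 671.3125 = 2.875P and P* = 233.5.
Substitute back: Q* = 616.5625 - 0.375(233.5) = 529.

P* = 233.5, Q* = 529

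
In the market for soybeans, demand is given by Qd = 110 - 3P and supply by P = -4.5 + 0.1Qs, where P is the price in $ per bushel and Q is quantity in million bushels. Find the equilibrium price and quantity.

Inverting to quantity form: Qs = 45 + 10P.
Equating demand and supply, 110 - 3P = 45 + 10P gives 13P = 65, so P* = 5.
Then Q* = 110 - 3(5) = 95.

P* = 5, Q* = 95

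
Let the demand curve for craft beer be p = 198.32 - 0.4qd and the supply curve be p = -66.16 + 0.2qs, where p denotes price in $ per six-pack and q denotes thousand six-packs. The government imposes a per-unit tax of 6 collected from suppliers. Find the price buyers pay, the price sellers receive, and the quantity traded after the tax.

p_b = 26, p_s = 20, q = 430.8

In direct form, qd = 495.8 - 2.5p and qs = 330.8 + 5p.
The tax drives a wedge p_b - p_s = 6. Substituting p_s = p_b - 6 into supply: qs = 300.8 + 5p_b.
Market clearing requires 495.8 - 2.5p_b = 300.8 + 5p_b; hence 195 = 7.5p_b and p_b = 26.
So p_s = 20 and the quantity traded is q = 495.8 - 2.5(26) = 430.8.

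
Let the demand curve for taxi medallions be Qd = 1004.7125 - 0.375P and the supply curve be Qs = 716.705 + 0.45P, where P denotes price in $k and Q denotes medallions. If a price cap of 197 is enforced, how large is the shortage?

Shortage = 125.4825

At P = 197: Qd = 930.8375 and Qs = 805.355.
Shortage = Qd - Qs = 930.8375 - 805.355 = 125.4825.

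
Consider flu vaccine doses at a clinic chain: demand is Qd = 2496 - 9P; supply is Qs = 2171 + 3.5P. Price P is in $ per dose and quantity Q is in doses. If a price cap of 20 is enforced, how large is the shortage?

Shortage = 75

At P = 20: Qd = 2316 and Qs = 2241.
Shortage = Qd - Qs = 2316 - 2241 = 75.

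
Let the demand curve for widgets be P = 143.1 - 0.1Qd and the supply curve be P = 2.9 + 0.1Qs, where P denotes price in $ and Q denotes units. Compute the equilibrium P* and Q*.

P* = 73, Q* = 701

Solving each curve for Q: Qd = 1431 - 10P and Qs = -29 + 10P.
At equilibrium Qd = Qs, so 1431 - 10P = -29 + 10P; collecting terms, 1460 = 20P and P* = 73.
From the demand curve, Q* = 1431 - 10(73) = 701.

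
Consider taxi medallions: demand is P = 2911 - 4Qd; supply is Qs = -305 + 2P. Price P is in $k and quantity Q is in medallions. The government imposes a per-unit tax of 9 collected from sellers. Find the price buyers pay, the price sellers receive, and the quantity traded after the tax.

P_b = 467, P_s = 458, Q = 611

Inverting to quantity form: Qd = 727.75 - 0.25P.
With a tax of 9 on sellers, they supply based on the net price P_s = P_b - 9, so Qs = -323 + 2P_b.
Set Qd = Qs: 727.75 - 0.25P_b = -323 + 2P_b, so 1050.75 = 2.25P_b and P_b = 467.
Then P_s = 467 - 9 = 458 and Q = 727.75 - 0.25(467) = 611.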